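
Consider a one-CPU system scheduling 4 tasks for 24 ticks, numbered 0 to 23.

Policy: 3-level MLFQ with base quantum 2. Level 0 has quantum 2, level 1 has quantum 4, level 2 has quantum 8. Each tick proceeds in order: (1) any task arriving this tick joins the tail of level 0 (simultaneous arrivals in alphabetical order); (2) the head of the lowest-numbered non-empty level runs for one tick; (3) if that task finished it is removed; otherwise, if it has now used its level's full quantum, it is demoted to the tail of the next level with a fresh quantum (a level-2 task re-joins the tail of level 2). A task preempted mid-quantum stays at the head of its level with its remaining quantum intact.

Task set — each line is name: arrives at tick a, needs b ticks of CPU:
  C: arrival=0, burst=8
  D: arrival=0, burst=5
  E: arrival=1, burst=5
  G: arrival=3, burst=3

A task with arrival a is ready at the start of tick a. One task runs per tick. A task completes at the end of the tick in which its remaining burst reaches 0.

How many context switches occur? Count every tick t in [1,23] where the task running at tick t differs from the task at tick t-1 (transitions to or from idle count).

t=0: L0/L1/L2 = CD/-/- → run C
t=1: L0/L1/L2 = CDE/-/- → run C
t=2: L0/L1/L2 = DE/C/- → run D
t=3: L0/L1/L2 = DEG/C/- → run D
t=4: L0/L1/L2 = EG/CD/- → run E
t=5: L0/L1/L2 = EG/CD/- → run E
t=6: L0/L1/L2 = G/CDE/- → run G
t=7: L0/L1/L2 = G/CDE/- → run G
t=8: L0/L1/L2 = -/CDEG/- → run C
t=9: L0/L1/L2 = -/CDEG/- → run C
t=10: L0/L1/L2 = -/CDEG/- → run C
t=11: L0/L1/L2 = -/CDEG/- → run C
t=12: L0/L1/L2 = -/DEG/C → run D
t=13: L0/L1/L2 = -/DEG/C → run D
t=14: L0/L1/L2 = -/DEG/C → run D
t=15: L0/L1/L2 = -/EG/C → run E
t=16: L0/L1/L2 = -/EG/C → run E
t=17: L0/L1/L2 = -/EG/C → run E
t=18: L0/L1/L2 = -/G/C → run G
t=19: L0/L1/L2 = -/-/C → run C
t=20: L0/L1/L2 = -/-/C → run C
t=21: (idle)
t=22: (idle)
t=23: (idle)

context switches = 9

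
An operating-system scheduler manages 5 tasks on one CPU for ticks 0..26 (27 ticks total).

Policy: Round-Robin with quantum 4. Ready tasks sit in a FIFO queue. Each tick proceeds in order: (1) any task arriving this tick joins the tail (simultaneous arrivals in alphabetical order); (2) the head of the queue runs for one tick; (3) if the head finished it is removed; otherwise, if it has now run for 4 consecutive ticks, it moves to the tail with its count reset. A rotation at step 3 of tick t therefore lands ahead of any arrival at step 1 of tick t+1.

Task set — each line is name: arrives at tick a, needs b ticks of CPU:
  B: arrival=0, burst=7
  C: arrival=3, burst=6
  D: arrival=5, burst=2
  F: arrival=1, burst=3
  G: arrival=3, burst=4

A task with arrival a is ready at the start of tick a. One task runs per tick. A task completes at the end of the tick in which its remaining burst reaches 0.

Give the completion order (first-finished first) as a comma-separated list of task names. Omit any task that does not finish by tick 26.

t=0: queue=[B] q_used=0 → run B
t=1: queue=[B,F] q_used=1 → run B
t=2: queue=[B,F] q_used=2 → run B
t=3: queue=[B,F,C,G] q_used=3 → run B
t=4: queue=[F,C,G,B] q_used=0 → run F
t=5: queue=[F,C,G,B,D] q_used=1 → run F
t=6: queue=[F,C,G,B,D] q_used=2 → run F
t=7: queue=[C,G,B,D] q_used=0 → run C
t=8: queue=[C,G,B,D] q_used=1 → run C
t=9: queue=[C,G,B,D] q_used=2 → run C
t=10: queue=[C,G,B,D] q_used=3 → run C
t=11: queue=[G,B,D,C] q_used=0 → run G
t=12: queue=[G,B,D,C] q_used=1 → run G
t=13: queue=[G,B,D,C] q_used=2 → run G
t=14: queue=[G,B,D,C] q_used=3 → run G
t=15: queue=[B,D,C] q_used=0 → run B
t=16: queue=[B,D,C] q_used=1 → run B
t=17: queue=[B,D,C] q_used=2 → run B
t=18: queue=[D,C] q_used=0 → run D
t=19: queue=[D,C] q_used=1 → run D
t=20: queue=[C] q_used=0 → run C
t=21: queue=[C] q_used=1 → run C
t=22: (idle)
t=23: (idle)
t=24: (idle)
t=25: (idle)
t=26: (idle)

completion order = F, G, B, D, C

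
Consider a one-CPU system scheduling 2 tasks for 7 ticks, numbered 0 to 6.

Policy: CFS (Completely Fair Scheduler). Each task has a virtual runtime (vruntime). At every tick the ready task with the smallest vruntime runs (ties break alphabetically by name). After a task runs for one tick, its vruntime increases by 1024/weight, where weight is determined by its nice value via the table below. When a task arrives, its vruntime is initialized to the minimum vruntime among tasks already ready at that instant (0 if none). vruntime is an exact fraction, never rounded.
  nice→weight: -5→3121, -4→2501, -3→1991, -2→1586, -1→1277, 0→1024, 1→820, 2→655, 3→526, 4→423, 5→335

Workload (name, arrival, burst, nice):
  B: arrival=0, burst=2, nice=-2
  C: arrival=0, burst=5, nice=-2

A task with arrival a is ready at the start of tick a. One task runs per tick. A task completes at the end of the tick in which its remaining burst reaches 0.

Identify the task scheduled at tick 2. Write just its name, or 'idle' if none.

t=0: vr[B=0 C=0] → run B
t=1: vr[B=512/793 C=0] → run C
t=2: vr[B=512/793 C=512/793] → run B
t=3: vr[C=512/793] → run C
t=4: vr[C=1024/793] → run C
t=5: vr[C=1536/793] → run C
t=6: vr[C=2048/793] → run C

running at tick 2 = B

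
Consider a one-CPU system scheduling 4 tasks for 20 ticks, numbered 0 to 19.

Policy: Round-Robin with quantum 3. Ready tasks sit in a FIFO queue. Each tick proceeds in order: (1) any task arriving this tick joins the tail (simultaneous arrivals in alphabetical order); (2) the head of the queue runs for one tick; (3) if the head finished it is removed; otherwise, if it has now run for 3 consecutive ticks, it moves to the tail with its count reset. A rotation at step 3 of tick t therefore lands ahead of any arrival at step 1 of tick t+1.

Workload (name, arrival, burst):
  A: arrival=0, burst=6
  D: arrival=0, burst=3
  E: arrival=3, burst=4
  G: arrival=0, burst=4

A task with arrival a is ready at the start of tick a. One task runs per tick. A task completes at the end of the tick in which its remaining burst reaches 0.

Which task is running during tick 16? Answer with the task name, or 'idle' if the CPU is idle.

running at tick 16 = E

t=0: queue=[A,D,G] q_used=0 → run A
t=1: queue=[A,D,G] q_used=1 → run A
t=2: queue=[A,D,G] q_used=2 → run A
t=3: queue=[D,G,A,E] q_used=0 → run D
t=4: queue=[D,G,A,E] q_used=1 → run D
t=5: queue=[D,G,A,E] q_used=2 → run D
t=6: queue=[G,A,E] q_used=0 → run G
t=7: queue=[G,A,E] q_used=1 → run G
t=8: queue=[G,A,E] q_used=2 → run G
t=9: queue=[A,E,G] q_used=0 → run A
t=10: queue=[A,E,G] q_used=1 → run A
t=11: queue=[A,E,G] q_used=2 → run A
t=12: queue=[E,G] q_used=0 → run E
t=13: queue=[E,G] q_used=1 → run E
t=14: queue=[E,G] q_used=2 → run E
t=15: queue=[G,E] q_used=0 → run G
t=16: queue=[E] q_used=0 → run E
t=17: (idle)
t=18: (idle)
t=19: (idle)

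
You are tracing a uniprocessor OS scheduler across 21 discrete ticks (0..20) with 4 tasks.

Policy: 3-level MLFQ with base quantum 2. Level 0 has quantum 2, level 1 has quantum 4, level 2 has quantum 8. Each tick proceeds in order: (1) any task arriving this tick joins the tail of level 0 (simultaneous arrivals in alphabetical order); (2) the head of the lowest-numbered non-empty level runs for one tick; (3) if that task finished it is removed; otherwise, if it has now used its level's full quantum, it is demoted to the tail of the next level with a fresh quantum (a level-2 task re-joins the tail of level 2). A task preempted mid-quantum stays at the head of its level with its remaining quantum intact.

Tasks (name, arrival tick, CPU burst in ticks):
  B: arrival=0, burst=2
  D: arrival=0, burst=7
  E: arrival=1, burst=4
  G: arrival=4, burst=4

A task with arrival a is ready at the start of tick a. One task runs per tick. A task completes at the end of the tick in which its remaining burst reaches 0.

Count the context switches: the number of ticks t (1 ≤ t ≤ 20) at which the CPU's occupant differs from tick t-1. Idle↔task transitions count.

context switches = 8

t=0: L0/L1/L2 = BD/-/- → run B
t=1: L0/L1/L2 = BDE/-/- → run B
t=2: L0/L1/L2 = DE/-/- → run D
t=3: L0/L1/L2 = DE/-/- → run D
t=4: L0/L1/L2 = EG/D/- → run E
t=5: L0/L1/L2 = EG/D/- → run E
t=6: L0/L1/L2 = G/DE/- → run G
t=7: L0/L1/L2 = G/DE/- → run G
t=8: L0/L1/L2 = -/DEG/- → run D
t=9: L0/L1/L2 = -/DEG/- → run D
t=10: L0/L1/L2 = -/DEG/- → run D
t=11: L0/L1/L2 = -/DEG/- → run D
t=12: L0/L1/L2 = -/EG/D → run E
t=13: L0/L1/L2 = -/EG/D → run E
t=14: L0/L1/L2 = -/G/D → run G
t=15: L0/L1/L2 = -/G/D → run G
t=16: L0/L1/L2 = -/-/D → run D
t=17: (idle)
t=18: (idle)
t=19: (idle)
t=20: (idle)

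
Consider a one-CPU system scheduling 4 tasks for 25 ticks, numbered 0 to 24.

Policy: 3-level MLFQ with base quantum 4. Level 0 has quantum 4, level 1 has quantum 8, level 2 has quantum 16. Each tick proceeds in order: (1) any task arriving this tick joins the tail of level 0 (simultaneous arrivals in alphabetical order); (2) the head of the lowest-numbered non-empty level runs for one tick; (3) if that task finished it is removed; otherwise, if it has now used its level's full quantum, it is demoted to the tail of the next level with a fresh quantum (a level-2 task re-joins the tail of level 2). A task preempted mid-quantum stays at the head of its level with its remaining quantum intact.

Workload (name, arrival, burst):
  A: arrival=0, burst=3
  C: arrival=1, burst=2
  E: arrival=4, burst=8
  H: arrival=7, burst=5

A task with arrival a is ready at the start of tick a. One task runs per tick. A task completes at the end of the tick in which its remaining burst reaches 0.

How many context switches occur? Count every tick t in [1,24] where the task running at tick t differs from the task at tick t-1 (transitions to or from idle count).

t=0: L0/L1/L2 = A/-/- → run A
t=1: L0/L1/L2 = AC/-/- → run A
t=2: L0/L1/L2 = AC/-/- → run A
t=3: L0/L1/L2 = C/-/- → run C
t=4: L0/L1/L2 = CE/-/- → run C
t=5: L0/L1/L2 = E/-/- → run E
t=6: L0/L1/L2 = E/-/- → run E
t=7: L0/L1/L2 = EH/-/- → run E
t=8: L0/L1/L2 = EH/-/- → run E
t=9: L0/L1/L2 = H/E/- → run H
t=10: L0/L1/L2 = H/E/- → run H
t=11: L0/L1/L2 = H/E/- → run H
t=12: L0/L1/L2 = H/E/- → run H
t=13: L0/L1/L2 = -/EH/- → run E
t=14: L0/L1/L2 = -/EH/- → run E
t=15: L0/L1/L2 = -/EH/- → run E
t=16: L0/L1/L2 = -/EH/- → run E
t=17: L0/L1/L2 = -/H/- → run H
t=18: (idle)
t=19: (idle)
t=20: (idle)
t=21: (idle)
t=22: (idle)
t=23: (idle)
t=24: (idle)

context switches = 6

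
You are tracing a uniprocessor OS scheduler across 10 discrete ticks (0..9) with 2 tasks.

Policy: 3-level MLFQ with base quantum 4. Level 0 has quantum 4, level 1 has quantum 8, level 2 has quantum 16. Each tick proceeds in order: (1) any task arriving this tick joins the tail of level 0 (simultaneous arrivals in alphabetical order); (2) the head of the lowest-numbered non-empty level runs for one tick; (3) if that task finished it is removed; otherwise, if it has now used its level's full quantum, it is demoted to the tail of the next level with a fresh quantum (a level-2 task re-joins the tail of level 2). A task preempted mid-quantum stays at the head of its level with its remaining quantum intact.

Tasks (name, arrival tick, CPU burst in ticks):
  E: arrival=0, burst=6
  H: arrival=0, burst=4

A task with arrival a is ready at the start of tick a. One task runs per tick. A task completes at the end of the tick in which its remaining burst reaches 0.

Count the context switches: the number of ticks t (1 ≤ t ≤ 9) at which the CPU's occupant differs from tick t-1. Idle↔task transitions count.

t=0: L0/L1/L2 = EH/-/- → run E
t=1: L0/L1/L2 = EH/-/- → run E
t=2: L0/L1/L2 = EH/-/- → run E
t=3: L0/L1/L2 = EH/-/- → run E
t=4: L0/L1/L2 = H/E/- → run H
t=5: L0/L1/L2 = H/E/- → run H
t=6: L0/L1/L2 = H/E/- → run H
t=7: L0/L1/L2 = H/E/- → run H
t=8: L0/L1/L2 = -/E/- → run E
t=9: L0/L1/L2 = -/E/- → run E

context switches = 2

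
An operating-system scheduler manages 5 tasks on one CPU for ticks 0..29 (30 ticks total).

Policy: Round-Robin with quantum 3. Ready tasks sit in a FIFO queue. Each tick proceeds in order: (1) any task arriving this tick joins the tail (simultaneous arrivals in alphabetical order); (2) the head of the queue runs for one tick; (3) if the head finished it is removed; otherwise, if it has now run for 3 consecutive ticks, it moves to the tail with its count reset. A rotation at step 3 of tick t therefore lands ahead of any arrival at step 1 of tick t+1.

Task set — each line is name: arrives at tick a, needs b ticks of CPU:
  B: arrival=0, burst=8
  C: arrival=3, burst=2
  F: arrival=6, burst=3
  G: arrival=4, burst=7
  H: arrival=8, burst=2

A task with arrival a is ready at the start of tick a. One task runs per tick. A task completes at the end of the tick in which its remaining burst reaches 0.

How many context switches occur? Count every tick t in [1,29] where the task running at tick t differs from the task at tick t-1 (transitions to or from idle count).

context switches = 7

t=0: queue=[B] q_used=0 → run B
t=1: queue=[B] q_used=1 → run B
t=2: queue=[B] q_used=2 → run B
t=3: queue=[B,C] q_used=0 → run B
t=4: queue=[B,C,G] q_used=1 → run B
t=5: queue=[B,C,G] q_used=2 → run B
t=6: queue=[C,G,B,F] q_used=0 → run C
t=7: queue=[C,G,B,F] q_used=1 → run C
t=8: queue=[G,B,F,H] q_used=0 → run G
t=9: queue=[G,B,F,H] q_used=1 → run G
t=10: queue=[G,B,F,H] q_used=2 → run G
t=11: queue=[B,F,H,G] q_used=0 → run B
t=12: queue=[B,F,H,G] q_used=1 → run B
t=13: queue=[F,H,G] q_used=0 → run F
t=14: queue=[F,H,G] q_used=1 → run F
t=15: queue=[F,H,G] q_used=2 → run F
t=16: queue=[H,G] q_used=0 → run H
t=17: queue=[H,G] q_used=1 → run H
t=18: queue=[G] q_used=0 → run G
t=19: queue=[G] q_used=1 → run G
t=20: queue=[G] q_used=2 → run G
t=21: queue=[G] q_used=0 → run G
t=22: (idle)
t=23: (idle)
t=24: (idle)
t=25: (idle)
t=26: (idle)
t=27: (idle)
t=28: (idle)
t=29: (idle)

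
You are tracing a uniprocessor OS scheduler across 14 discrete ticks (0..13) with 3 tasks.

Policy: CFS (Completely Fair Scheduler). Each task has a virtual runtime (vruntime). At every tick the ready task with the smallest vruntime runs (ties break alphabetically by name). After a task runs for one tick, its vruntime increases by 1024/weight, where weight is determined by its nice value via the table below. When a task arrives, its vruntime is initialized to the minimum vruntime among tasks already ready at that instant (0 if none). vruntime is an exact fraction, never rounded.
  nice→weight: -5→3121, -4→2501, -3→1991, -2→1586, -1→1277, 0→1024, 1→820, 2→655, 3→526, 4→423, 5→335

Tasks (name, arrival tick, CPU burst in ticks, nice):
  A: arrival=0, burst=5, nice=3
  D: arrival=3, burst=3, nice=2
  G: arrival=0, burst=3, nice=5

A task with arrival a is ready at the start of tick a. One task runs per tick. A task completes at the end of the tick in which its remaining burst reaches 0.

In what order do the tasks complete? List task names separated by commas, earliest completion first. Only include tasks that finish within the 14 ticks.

t=0: vr[A=0 G=0] → run A
t=1: vr[A=512/263 G=0] → run G
t=2: vr[A=512/263 G=1024/335] → run A
t=3: vr[A=1024/263 D=1024/335 G=1024/335] → run D
t=4: vr[A=1024/263 D=202752/43885 G=1024/335] → run G
t=5: vr[A=1024/263 D=202752/43885 G=2048/335] → run A
t=6: vr[A=1536/263 D=202752/43885 G=2048/335] → run D
t=7: vr[A=1536/263 D=54272/8777 G=2048/335] → run A
t=8: vr[A=2048/263 D=54272/8777 G=2048/335] → run G
t=9: vr[A=2048/263 D=54272/8777] → run D
t=10: vr[A=2048/263] → run A
t=11: (idle)
t=12: (idle)
t=13: (idle)

completion order = G, D, A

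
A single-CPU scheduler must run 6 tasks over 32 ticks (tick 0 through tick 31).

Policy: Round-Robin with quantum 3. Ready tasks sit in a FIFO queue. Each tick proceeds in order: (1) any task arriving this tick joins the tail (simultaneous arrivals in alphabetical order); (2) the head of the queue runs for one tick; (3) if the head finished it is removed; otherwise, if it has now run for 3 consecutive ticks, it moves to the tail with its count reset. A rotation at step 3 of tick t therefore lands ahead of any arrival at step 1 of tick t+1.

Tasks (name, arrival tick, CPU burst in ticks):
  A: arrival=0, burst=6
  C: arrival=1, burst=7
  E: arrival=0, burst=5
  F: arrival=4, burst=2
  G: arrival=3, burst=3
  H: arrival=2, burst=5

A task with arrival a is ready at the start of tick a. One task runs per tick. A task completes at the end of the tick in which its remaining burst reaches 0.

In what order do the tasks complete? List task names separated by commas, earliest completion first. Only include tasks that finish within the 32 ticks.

t=0: queue=[A,E] q_used=0 → run A
t=1: queue=[A,E,C] q_used=1 → run A
t=2: queue=[A,E,C,H] q_used=2 → run A
t=3: queue=[E,C,H,A,G] q_used=0 → run E
t=4: queue=[E,C,H,A,G,F] q_used=1 → run E
t=5: queue=[E,C,H,A,G,F] q_used=2 → run E
t=6: queue=[C,H,A,G,F,E] q_used=0 → run C
t=7: queue=[C,H,A,G,F,E] q_used=1 → run C
t=8: queue=[C,H,A,G,F,E] q_used=2 → run C
t=9: queue=[H,A,G,F,E,C] q_used=0 → run H
t=10: queue=[H,A,G,F,E,C] q_used=1 → run H
t=11: queue=[H,A,G,F,E,C] q_used=2 → run H
t=12: queue=[A,G,F,E,C,H] q_used=0 → run A
t=13: queue=[A,G,F,E,C,H] q_used=1 → run A
t=14: queue=[A,G,F,E,C,H] q_used=2 → run A
t=15: queue=[G,F,E,C,H] q_used=0 → run G
t=16: queue=[G,F,E,C,H] q_used=1 → run G
t=17: queue=[G,F,E,C,H] q_used=2 → run G
t=18: queue=[F,E,C,H] q_used=0 → run F
t=19: queue=[F,E,C,H] q_used=1 → run F
t=20: queue=[E,C,H] q_used=0 → run E
t=21: queue=[E,C,H] q_used=1 → run E
t=22: queue=[C,H] q_used=0 → run C
t=23: queue=[C,H] q_used=1 → run C
t=24: queue=[C,H] q_used=2 → run C
t=25: queue=[H,C] q_used=0 → run H
t=26: queue=[H,C] q_used=1 → run H
t=27: queue=[C] q_used=0 → run C
t=28: (idle)
t=29: (idle)
t=30: (idle)
t=31: (idle)

completion order = A, G, F, E, H, C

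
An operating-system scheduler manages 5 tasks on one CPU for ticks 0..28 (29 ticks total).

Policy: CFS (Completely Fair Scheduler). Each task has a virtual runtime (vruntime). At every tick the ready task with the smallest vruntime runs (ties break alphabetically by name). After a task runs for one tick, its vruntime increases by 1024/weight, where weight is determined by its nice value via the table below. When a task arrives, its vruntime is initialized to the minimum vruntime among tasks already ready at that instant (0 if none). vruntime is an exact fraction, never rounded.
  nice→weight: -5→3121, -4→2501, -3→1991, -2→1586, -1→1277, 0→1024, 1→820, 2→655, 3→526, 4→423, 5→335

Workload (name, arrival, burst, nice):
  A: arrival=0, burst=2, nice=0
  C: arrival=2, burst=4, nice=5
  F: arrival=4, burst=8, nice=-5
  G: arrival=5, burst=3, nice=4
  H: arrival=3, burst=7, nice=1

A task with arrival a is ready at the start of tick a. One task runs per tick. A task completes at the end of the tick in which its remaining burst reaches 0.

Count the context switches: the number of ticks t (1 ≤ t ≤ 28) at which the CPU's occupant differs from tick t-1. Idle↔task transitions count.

t=0: vr[A=0] → run A
t=1: vr[A=1] → run A
t=2: vr[C=0] → run C
t=3: vr[C=1024/335 H=1024/335] → run C
t=4: vr[C=2048/335 F=1024/335 H=1024/335] → run F
t=5: vr[C=2048/335 F=3538944/1045535 G=1024/335 H=1024/335] → run G
t=6: vr[C=2048/335 F=3538944/1045535 G=776192/141705 H=1024/335] → run H
t=7: vr[C=2048/335 F=3538944/1045535 G=776192/141705 H=59136/13735] → run F
t=8: vr[C=2048/335 F=3881984/1045535 G=776192/141705 H=59136/13735] → run F
t=9: vr[C=2048/335 F=4225024/1045535 G=776192/141705 H=59136/13735] → run F
t=10: vr[C=2048/335 F=4568064/1045535 G=776192/141705 H=59136/13735] → run H
t=11: vr[C=2048/335 F=4568064/1045535 G=776192/141705 H=76288/13735] → run F
t=12: vr[C=2048/335 F=4911104/1045535 G=776192/141705 H=76288/13735] → run F
t=13: vr[C=2048/335 F=5254144/1045535 G=776192/141705 H=76288/13735] → run F
t=14: vr[C=2048/335 F=5597184/1045535 G=776192/141705 H=76288/13735] → run F
t=15: vr[C=2048/335 G=776192/141705 H=76288/13735] → run G
t=16: vr[C=2048/335 G=1119232/141705 H=76288/13735] → run H
t=17: vr[C=2048/335 G=1119232/141705 H=18688/2747] → run C
t=18: vr[C=3072/335 G=1119232/141705 H=18688/2747] → run H
t=19: vr[C=3072/335 G=1119232/141705 H=110592/13735] → run G
t=20: vr[C=3072/335 H=110592/13735] → run H
t=21: vr[C=3072/335 H=127744/13735] → run C
t=22: vr[H=127744/13735] → run H
t=23: vr[H=144896/13735] → run H
t=24: (idle)
t=25: (idle)
t=26: (idle)
t=27: (idle)
t=28: (idle)

context switches = 16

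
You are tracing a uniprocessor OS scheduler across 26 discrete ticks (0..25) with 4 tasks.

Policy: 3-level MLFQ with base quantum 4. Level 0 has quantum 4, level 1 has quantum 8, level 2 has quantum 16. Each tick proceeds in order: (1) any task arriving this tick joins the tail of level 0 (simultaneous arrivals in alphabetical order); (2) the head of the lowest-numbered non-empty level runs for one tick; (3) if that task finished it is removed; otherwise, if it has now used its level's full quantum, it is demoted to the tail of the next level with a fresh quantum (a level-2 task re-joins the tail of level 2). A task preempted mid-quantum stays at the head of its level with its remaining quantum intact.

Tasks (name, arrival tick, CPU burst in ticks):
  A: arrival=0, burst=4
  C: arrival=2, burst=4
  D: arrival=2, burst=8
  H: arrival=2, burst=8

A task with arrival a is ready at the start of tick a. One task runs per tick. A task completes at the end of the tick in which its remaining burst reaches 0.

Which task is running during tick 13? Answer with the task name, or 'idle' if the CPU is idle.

t=0: L0/L1/L2 = A/-/- → run A
t=1: L0/L1/L2 = A/-/- → run A
t=2: L0/L1/L2 = ACDH/-/- → run A
t=3: L0/L1/L2 = ACDH/-/- → run A
t=4: L0/L1/L2 = CDH/-/- → run C
t=5: L0/L1/L2 = CDH/-/- → run C
t=6: L0/L1/L2 = CDH/-/- → run C
t=7: L0/L1/L2 = CDH/-/- → run C
t=8: L0/L1/L2 = DH/-/- → run D
t=9: L0/L1/L2 = DH/-/- → run D
t=10: L0/L1/L2 = DH/-/- → run D
t=11: L0/L1/L2 = DH/-/- → run D
t=12: L0/L1/L2 = H/D/- → run H
t=13: L0/L1/L2 = H/D/- → run H
t=14: L0/L1/L2 = H/D/- → run H
t=15: L0/L1/L2 = H/D/- → run H
t=16: L0/L1/L2 = -/DH/- → run D
t=17: L0/L1/L2 = -/DH/- → run D
t=18: L0/L1/L2 = -/DH/- → run D
t=19: L0/L1/L2 = -/DH/- → run D
t=20: L0/L1/L2 = -/H/- → run H
t=21: L0/L1/L2 = -/H/- → run H
t=22: L0/L1/L2 = -/H/- → run H
t=23: L0/L1/L2 = -/H/- → run H
t=24: (idle)
t=25: (idle)

running at tick 13 = H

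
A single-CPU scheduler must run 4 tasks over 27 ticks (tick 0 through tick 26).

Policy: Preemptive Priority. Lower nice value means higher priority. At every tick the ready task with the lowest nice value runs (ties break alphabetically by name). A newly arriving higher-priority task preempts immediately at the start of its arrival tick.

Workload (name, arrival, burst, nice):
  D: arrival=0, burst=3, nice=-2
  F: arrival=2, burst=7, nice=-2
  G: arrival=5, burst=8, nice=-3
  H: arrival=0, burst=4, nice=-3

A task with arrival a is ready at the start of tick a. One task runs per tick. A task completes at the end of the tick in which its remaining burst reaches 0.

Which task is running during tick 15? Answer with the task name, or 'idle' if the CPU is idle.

running at tick 15 = F

t=0: ready={D,H} → run H
t=1: ready={D,H} → run H
t=2: ready={D,F,H} → run H
t=3: ready={D,F,H} → run H
t=4: ready={D,F} → run D
t=5: ready={D,F,G} → run G
t=6: ready={D,F,G} → run G
t=7: ready={D,F,G} → run G
t=8: ready={D,F,G} → run G
t=9: ready={D,F,G} → run G
t=10: ready={D,F,G} → run G
t=11: ready={D,F,G} → run G
t=12: ready={D,F,G} → run G
t=13: ready={D,F} → run D
t=14: ready={D,F} → run D
t=15: ready={F} → run F
t=16: ready={F} → run F
t=17: ready={F} → run F
t=18: ready={F} → run F
t=19: ready={F} → run F
t=20: ready={F} → run F
t=21: ready={F} → run F
t=22: (idle)
t=23: (idle)
t=24: (idle)
t=25: (idle)
t=26: (idle)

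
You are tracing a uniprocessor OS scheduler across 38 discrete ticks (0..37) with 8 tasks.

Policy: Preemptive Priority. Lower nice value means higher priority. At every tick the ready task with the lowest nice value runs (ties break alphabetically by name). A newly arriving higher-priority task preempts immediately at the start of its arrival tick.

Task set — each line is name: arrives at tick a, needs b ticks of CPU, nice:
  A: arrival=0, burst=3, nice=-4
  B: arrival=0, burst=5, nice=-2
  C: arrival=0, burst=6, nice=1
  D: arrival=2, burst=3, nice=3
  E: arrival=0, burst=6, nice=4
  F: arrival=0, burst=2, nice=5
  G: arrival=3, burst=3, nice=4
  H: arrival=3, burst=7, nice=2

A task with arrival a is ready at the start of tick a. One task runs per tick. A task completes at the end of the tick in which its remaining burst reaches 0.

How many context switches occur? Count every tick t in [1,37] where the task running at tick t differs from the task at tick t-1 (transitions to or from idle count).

context switches = 8

t=0: ready={A,B,C,E,F} → run A
t=1: ready={A,B,C,E,F} → run A
t=2: ready={A,B,C,D,E,F} → run A
t=3: ready={B,C,D,E,F,G,H} → run B
t=4: ready={B,C,D,E,F,G,H} → run B
t=5: ready={B,C,D,E,F,G,H} → run B
t=6: ready={B,C,D,E,F,G,H} → run B
t=7: ready={B,C,D,E,F,G,H} → run B
t=8: ready={C,D,E,F,G,H} → run C
t=9: ready={C,D,E,F,G,H} → run C
t=10: ready={C,D,E,F,G,H} → run C
t=11: ready={C,D,E,F,G,H} → run C
t=12: ready={C,D,E,F,G,H} → run C
t=13: ready={C,D,E,F,G,H} → run C
t=14: ready={D,E,F,G,H} → run H
t=15: ready={D,E,F,G,H} → run H
t=16: ready={D,E,F,G,H} → run H
t=17: ready={D,E,F,G,H} → run H
t=18: ready={D,E,F,G,H} → run H
t=19: ready={D,E,F,G,H} → run H
t=20: ready={D,E,F,G,H} → run H
t=21: ready={D,E,F,G} → run D
t=22: ready={D,E,F,G} → run D
t=23: ready={D,E,F,G} → run D
t=24: ready={E,F,G} → run E
t=25: ready={E,F,G} → run E
t=26: ready={E,F,G} → run E
t=27: ready={E,F,G} → run E
t=28: ready={E,F,G} → run E
t=29: ready={E,F,G} → run E
t=30: ready={F,G} → run G
t=31: ready={F,G} → run G
t=32: ready={F,G} → run G
t=33: ready={F} → run F
t=34: ready={F} → run F
t=35: (idle)
t=36: (idle)
t=37: (idle)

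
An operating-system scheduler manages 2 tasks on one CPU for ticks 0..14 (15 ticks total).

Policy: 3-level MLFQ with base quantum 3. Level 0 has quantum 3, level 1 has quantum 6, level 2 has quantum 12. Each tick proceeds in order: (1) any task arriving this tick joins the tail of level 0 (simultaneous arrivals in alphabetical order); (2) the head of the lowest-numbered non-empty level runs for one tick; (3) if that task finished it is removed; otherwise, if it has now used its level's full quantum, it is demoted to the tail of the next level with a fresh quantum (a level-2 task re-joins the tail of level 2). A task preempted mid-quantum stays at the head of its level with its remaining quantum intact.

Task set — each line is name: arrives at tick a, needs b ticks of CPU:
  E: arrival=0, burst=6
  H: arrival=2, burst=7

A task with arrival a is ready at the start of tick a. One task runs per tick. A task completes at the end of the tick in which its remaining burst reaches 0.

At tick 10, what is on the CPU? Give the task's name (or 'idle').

running at tick 10 = H

t=0: L0/L1/L2 = E/-/- → run E
t=1: L0/L1/L2 = E/-/- → run E
t=2: L0/L1/L2 = EH/-/- → run E
t=3: L0/L1/L2 = H/E/- → run H
t=4: L0/L1/L2 = H/E/- → run H
t=5: L0/L1/L2 = H/E/- → run H
t=6: L0/L1/L2 = -/EH/- → run E
t=7: L0/L1/L2 = -/EH/- → run E
t=8: L0/L1/L2 = -/EH/- → run E
t=9: L0/L1/L2 = -/H/- → run H
t=10: L0/L1/L2 = -/H/- → run H
t=11: L0/L1/L2 = -/H/- → run H
t=12: L0/L1/L2 = -/H/- → run H
t=13: (idle)
t=14: (idle)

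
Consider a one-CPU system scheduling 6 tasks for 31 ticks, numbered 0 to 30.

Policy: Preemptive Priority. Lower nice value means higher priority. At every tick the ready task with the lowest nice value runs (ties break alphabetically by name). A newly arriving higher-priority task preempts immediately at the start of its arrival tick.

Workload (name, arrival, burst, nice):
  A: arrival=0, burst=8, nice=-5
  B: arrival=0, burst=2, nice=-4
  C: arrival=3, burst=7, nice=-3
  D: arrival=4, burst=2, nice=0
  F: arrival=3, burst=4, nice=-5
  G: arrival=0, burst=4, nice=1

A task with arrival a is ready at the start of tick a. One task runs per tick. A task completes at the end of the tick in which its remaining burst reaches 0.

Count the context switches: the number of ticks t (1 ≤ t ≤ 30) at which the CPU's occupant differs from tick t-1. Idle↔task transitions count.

context switches = 6

t=0: ready={A,B,G} → run A
t=1: ready={A,B,G} → run A
t=2: ready={A,B,G} → run A
t=3: ready={A,B,C,F,G} → run A
t=4: ready={A,B,C,D,F,G} → run A
t=5: ready={A,B,C,D,F,G} → run A
t=6: ready={A,B,C,D,F,G} → run A
t=7: ready={A,B,C,D,F,G} → run A
t=8: ready={B,C,D,F,G} → run F
t=9: ready={B,C,D,F,G} → run F
t=10: ready={B,C,D,F,G} → run F
t=11: ready={B,C,D,F,G} → run F
t=12: ready={B,C,D,G} → run B
t=13: ready={B,C,D,G} → run B
t=14: ready={C,D,G} → run C
t=15: ready={C,D,G} → run C
t=16: ready={C,D,G} → run C
t=17: ready={C,D,G} → run C
t=18: ready={C,D,G} → run C
t=19: ready={C,D,G} → run C
t=20: ready={C,D,G} → run C
t=21: ready={D,G} → run D
t=22: ready={D,G} → run D
t=23: ready={G} → run G
t=24: ready={G} → run G
t=25: ready={G} → run G
t=26: ready={G} → run G
t=27: (idle)
t=28: (idle)
t=29: (idle)
t=30: (idle)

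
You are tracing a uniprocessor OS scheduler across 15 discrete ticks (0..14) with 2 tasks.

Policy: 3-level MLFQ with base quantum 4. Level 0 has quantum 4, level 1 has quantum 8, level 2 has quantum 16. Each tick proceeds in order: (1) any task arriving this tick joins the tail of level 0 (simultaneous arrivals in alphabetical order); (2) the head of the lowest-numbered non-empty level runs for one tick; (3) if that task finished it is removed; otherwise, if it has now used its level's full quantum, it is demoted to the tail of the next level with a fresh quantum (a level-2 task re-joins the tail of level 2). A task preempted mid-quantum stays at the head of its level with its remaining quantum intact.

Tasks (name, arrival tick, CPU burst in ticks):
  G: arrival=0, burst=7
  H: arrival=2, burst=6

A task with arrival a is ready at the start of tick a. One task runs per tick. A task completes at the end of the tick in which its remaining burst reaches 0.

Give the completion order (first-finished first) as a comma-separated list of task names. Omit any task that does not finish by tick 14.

completion order = G, H

t=0: L0/L1/L2 = G/-/- → run G
t=1: L0/L1/L2 = G/-/- → run G
t=2: L0/L1/L2 = GH/-/- → run G
t=3: L0/L1/L2 = GH/-/- → run G
t=4: L0/L1/L2 = H/G/- → run H
t=5: L0/L1/L2 = H/G/- → run H
t=6: L0/L1/L2 = H/G/- → run H
t=7: L0/L1/L2 = H/G/- → run H
t=8: L0/L1/L2 = -/GH/- → run G
t=9: L0/L1/L2 = -/GH/- → run G
t=10: L0/L1/L2 = -/GH/- → run G
t=11: L0/L1/L2 = -/H/- → run H
t=12: L0/L1/L2 = -/H/- → run H
t=13: (idle)
t=14: (idle)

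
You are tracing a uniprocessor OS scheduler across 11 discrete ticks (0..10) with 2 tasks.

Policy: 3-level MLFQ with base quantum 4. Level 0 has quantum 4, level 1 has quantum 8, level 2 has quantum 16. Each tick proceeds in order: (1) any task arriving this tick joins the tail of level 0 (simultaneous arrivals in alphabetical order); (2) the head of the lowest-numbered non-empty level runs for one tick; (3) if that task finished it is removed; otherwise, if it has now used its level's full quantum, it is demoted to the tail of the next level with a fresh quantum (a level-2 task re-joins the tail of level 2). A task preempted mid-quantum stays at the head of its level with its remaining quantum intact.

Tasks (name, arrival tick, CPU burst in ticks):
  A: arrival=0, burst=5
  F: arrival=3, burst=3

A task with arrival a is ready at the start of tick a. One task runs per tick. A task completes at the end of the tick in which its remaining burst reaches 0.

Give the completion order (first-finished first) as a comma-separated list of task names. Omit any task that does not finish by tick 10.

completion order = F, A

t=0: L0/L1/L2 = A/-/- → run A
t=1: L0/L1/L2 = A/-/- → run A
t=2: L0/L1/L2 = A/-/- → run A
t=3: L0/L1/L2 = AF/-/- → run A
t=4: L0/L1/L2 = F/A/- → run F
t=5: L0/L1/L2 = F/A/- → run F
t=6: L0/L1/L2 = F/A/- → run F
t=7: L0/L1/L2 = -/A/- → run A
t=8: (idle)
t=9: (idle)
t=10: (idle)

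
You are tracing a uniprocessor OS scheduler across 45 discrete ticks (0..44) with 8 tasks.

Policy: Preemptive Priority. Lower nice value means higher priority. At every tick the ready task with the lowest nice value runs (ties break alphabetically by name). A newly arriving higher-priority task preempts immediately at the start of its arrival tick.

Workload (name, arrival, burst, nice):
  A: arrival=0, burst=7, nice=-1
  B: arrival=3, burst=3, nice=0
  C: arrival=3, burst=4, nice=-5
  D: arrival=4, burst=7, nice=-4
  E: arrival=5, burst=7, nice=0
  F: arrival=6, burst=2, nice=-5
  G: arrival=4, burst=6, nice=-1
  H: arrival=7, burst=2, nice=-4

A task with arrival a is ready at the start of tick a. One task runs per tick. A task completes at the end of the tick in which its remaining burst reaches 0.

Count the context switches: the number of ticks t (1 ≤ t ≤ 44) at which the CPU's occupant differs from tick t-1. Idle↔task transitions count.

t=0: ready={A} → run A
t=1: ready={A} → run A
t=2: ready={A} → run A
t=3: ready={A,B,C} → run C
t=4: ready={A,B,C,D,G} → run C
t=5: ready={A,B,C,D,E,G} → run C
t=6: ready={A,B,C,D,E,F,G} → run C
t=7: ready={A,B,D,E,F,G,H} → run F
t=8: ready={A,B,D,E,F,G,H} → run F
t=9: ready={A,B,D,E,G,H} → run D
t=10: ready={A,B,D,E,G,H} → run D
t=11: ready={A,B,D,E,G,H} → run D
t=12: ready={A,B,D,E,G,H} → run D
t=13: ready={A,B,D,E,G,H} → run D
t=14: ready={A,B,D,E,G,H} → run D
t=15: ready={A,B,D,E,G,H} → run D
t=16: ready={A,B,E,G,H} → run H
t=17: ready={A,B,E,G,H} → run H
t=18: ready={A,B,E,G} → run A
t=19: ready={A,B,E,G} → run A
t=20: ready={A,B,E,G} → run A
t=21: ready={A,B,E,G} → run A
t=22: ready={B,E,G} → run G
t=23: ready={B,E,G} → run G
t=24: ready={B,E,G} → run G
t=25: ready={B,E,G} → run G
t=26: ready={B,E,G} → run G
t=27: ready={B,E,G} → run G
t=28: ready={B,E} → run B
t=29: ready={B,E} → run B
t=30: ready={B,E} → run B
t=31: ready={E} → run E
t=32: ready={E} → run E
t=33: ready={E} → run E
t=34: ready={E} → run E
t=35: ready={E} → run E
t=36: ready={E} → run E
t=37: ready={E} → run E
t=38: (idle)
t=39: (idle)
t=40: (idle)
t=41: (idle)
t=42: (idle)
t=43: (idle)
t=44: (idle)

context switches = 9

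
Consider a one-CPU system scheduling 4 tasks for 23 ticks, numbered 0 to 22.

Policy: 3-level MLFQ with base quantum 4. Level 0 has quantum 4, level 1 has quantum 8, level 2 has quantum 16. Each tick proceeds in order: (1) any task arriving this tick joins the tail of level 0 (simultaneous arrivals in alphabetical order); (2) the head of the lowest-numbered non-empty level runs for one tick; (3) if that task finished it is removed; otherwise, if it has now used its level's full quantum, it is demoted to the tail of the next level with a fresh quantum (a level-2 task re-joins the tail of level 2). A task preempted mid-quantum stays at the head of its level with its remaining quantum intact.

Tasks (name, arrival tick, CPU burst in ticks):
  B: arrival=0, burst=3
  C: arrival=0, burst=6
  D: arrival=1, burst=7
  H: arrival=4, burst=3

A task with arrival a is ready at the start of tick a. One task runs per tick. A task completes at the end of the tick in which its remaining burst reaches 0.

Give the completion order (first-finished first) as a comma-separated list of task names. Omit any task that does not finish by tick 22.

t=0: L0/L1/L2 = BC/-/- → run B
t=1: L0/L1/L2 = BCD/-/- → run B
t=2: L0/L1/L2 = BCD/-/- → run B
t=3: L0/L1/L2 = CD/-/- → run C
t=4: L0/L1/L2 = CDH/-/- → run C
t=5: L0/L1/L2 = CDH/-/- → run C
t=6: L0/L1/L2 = CDH/-/- → run C
t=7: L0/L1/L2 = DH/C/- → run D
t=8: L0/L1/L2 = DH/C/- → run D
t=9: L0/L1/L2 = DH/C/- → run D
t=10: L0/L1/L2 = DH/C/- → run D
t=11: L0/L1/L2 = H/CD/- → run H
t=12: L0/L1/L2 = H/CD/- → run H
t=13: L0/L1/L2 = H/CD/- → run H
t=14: L0/L1/L2 = -/CD/- → run C
t=15: L0/L1/L2 = -/CD/- → run C
t=16: L0/L1/L2 = -/D/- → run D
t=17: L0/L1/L2 = -/D/- → run D
t=18: L0/L1/L2 = -/D/- → run D
t=19: (idle)
t=20: (idle)
t=21: (idle)
t=22: (idle)

completion order = B, H, C, D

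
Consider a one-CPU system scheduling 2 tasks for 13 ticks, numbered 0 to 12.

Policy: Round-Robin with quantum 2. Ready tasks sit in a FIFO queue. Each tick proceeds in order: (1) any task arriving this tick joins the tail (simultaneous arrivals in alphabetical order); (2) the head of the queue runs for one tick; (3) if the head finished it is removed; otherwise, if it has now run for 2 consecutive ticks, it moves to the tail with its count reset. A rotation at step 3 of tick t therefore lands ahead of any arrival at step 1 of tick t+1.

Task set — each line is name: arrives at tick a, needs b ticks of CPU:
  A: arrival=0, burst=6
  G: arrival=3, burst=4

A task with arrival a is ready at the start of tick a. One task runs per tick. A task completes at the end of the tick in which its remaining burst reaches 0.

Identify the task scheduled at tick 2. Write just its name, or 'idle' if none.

t=0: queue=[A] q_used=0 → run A
t=1: queue=[A] q_used=1 → run A
t=2: queue=[A] q_used=0 → run A
t=3: queue=[A,G] q_used=1 → run A
t=4: queue=[G,A] q_used=0 → run G
t=5: queue=[G,A] q_used=1 → run G
t=6: queue=[A,G] q_used=0 → run A
t=7: queue=[A,G] q_used=1 → run A
t=8: queue=[G] q_used=0 → run G
t=9: queue=[G] q_used=1 → run G
t=10: (idle)
t=11: (idle)
t=12: (idle)

running at tick 2 = A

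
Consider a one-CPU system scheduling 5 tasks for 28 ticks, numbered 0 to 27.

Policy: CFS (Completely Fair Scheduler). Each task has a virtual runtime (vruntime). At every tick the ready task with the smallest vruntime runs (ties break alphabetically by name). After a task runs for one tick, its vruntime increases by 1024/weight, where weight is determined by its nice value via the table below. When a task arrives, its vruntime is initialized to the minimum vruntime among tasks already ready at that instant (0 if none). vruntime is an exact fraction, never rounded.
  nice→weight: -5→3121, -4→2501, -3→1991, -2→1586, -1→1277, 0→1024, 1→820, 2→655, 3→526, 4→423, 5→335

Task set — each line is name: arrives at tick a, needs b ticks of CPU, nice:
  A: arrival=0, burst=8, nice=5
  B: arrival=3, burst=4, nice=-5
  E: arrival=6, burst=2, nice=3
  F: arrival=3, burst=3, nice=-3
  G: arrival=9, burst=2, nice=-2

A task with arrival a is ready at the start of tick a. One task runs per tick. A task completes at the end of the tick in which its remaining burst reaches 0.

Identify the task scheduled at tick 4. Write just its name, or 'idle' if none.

running at tick 4 = B

t=0: vr[A=0] → run A
t=1: vr[A=1024/335] → run A
t=2: vr[A=2048/335] → run A
t=3: vr[A=3072/335 B=3072/335 F=3072/335] → run A
t=4: vr[A=4096/335 B=3072/335 F=3072/335] → run B
t=5: vr[A=4096/335 B=9930752/1045535 F=3072/335] → run F
t=6: vr[A=4096/335 B=9930752/1045535 E=9930752/1045535 F=6459392/666985] → run B
t=7: vr[A=4096/335 B=10273792/1045535 E=9930752/1045535 F=6459392/666985] → run E
t=8: vr[A=4096/335 B=10273792/1045535 E=3147101696/274975705 F=6459392/666985] → run F
t=9: vr[A=4096/335 B=10273792/1045535 E=3147101696/274975705 F=6802432/666985 G=10273792/1045535] → run B
t=10: vr[A=4096/335 B=10616832/1045535 E=3147101696/274975705 F=6802432/666985 G=10273792/1045535] → run G
t=11: vr[A=4096/335 B=10616832/1045535 E=3147101696/274975705 F=6802432/666985 G=8682430976/829109255] → run B
t=12: vr[A=4096/335 E=3147101696/274975705 F=6802432/666985 G=8682430976/829109255] → run F
t=13: vr[A=4096/335 E=3147101696/274975705 G=8682430976/829109255] → run G
t=14: vr[A=4096/335 E=3147101696/274975705] → run E
t=15: vr[A=4096/335] → run A
t=16: vr[A=1024/67] → run A
t=17: vr[A=6144/335] → run A
t=18: vr[A=7168/335] → run A
t=19: (idle)
t=20: (idle)
t=21: (idle)
t=22: (idle)
t=23: (idle)
t=24: (idle)
t=25: (idle)
t=26: (idle)
t=27: (idle)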